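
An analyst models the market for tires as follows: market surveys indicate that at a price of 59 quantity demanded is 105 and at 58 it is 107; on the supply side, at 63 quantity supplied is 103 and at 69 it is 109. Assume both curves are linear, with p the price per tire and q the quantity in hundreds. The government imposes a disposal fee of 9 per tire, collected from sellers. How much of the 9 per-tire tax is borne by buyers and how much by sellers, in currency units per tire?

Demand slope: (107 − 105)/(58 − 59) = -2, so qd = 223 − 2p.
Supply slope: (109 − 103)/(69 − 63) = 1, so qs = p + 40.
Without the tax, 223 − 2p = p + 40 gives 3p = 183, so p* = 61 and q* = 101.
With the tax collected from sellers, supply shifts: qs = (p − 9) + 40.
Solving gives q = 95 with buyers paying 64 and sellers receiving 55 (the 9 wedge).
Burden on buyers: 3; on sellers: 6. (They sum to 9.)
The less price-elastic side of the market bears the larger share of a per-unit tax.

Buyers bear 3 per tire; sellers bear 6 per tire.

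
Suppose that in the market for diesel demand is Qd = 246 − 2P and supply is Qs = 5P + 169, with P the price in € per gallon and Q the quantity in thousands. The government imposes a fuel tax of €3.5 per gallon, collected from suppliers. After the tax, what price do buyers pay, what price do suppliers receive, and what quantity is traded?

Buyers pay €13.5; suppliers receive €10; quantity = 219.

Without the tax, 246 − 2P = 5P + 169 gives 7P = 77, so P* = €11 and Q* = 224.
With the tax collected from suppliers, supply shifts: Qs = 5(P − 3.5) + 169.
New equilibrium: buyers pay €13.5, suppliers receive €10, Q = 219. (Wedge: Pb − Ps = 3.5.)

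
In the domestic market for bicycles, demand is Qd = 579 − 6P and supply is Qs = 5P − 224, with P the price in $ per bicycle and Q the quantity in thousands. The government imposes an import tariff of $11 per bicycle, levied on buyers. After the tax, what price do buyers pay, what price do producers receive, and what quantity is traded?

Without the tax, 579 − 6P = 5P − 224 gives 11P = 803, so P* = $73 and Q* = 141.
With the tax collected from buyers, demand (in seller-price terms) shifts: Qd = 579 − 6(P + 11).
Solving gives Q = 111 with buyers paying $78 and producers receiving $67 (the $11 wedge).
The less price-elastic side of the market bears the larger share of a per-unit tax.

Buyers pay $78; producers receive $67; quantity = 111.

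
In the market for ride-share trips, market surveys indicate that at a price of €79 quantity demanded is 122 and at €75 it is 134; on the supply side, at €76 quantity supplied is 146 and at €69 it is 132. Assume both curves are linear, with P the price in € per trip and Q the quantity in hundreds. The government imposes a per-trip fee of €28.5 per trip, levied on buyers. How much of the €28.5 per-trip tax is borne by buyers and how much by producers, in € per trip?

Buyers bear €11.4 per trip; producers bear €17.1 per trip.

Demand slope: (134 − 122)/(75 − 79) = -3, so Qd = 359 − 3P.
Supply slope: (132 − 146)/(69 − 76) = 2, so Qs = 2P − 6.
Before the tax: set 359 − 3P = 2P − 6 → P* = €73, Q* = 140.
With the tax collected from buyers, demand (in seller-price terms) shifts: Qd = 359 − 3(P + 28.5).
New equilibrium: buyers pay €84.4, producers receive €55.9, Q = 105.8. (Wedge: Pb − Ps = 28.5.)
Burden on buyers: €11.4; on producers: €17.1. (They sum to €28.5.)
The less price-elastic side of the market bears the larger share of a per-unit tax.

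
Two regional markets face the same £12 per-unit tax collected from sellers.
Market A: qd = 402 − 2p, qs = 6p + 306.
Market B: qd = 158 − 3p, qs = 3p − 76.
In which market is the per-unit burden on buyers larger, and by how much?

Market A, by £3.

Market A: pre-tax p* = £12, q* = 378; post-tax q = 360; per-unit burden on buyers = £9.
Market B: pre-tax p* = £39, q* = 41; post-tax q = 23; per-unit burden on buyers = £6.
Difference: £9 vs £6 → market A is larger by £3.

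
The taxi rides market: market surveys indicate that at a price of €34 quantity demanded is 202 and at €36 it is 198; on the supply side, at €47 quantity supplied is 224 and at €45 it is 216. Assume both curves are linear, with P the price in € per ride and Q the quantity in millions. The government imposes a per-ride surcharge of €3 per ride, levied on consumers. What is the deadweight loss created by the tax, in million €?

Demand slope: (198 − 202)/(36 − 34) = -2, so Qd = 270 − 2P.
Supply slope: (216 − 224)/(45 − 47) = 4, so Qs = 4P + 36.
Before the tax: set 270 − 2P = 4P + 36 → P* = €39, Q* = 192.
With the tax collected from consumers, demand (in seller-price terms) shifts: Qd = 270 − 2(P + 3).
New equilibrium: consumers pay €41, producers receive €38, Q = 188. (Wedge: Pb − Ps = 3.)
Quantity falls by |ΔQ| = |192 − 188| = 4.
DWL = ½ · t · |ΔQ| = ½ · 3 · 4 = €6.

Deadweight loss = €6 million.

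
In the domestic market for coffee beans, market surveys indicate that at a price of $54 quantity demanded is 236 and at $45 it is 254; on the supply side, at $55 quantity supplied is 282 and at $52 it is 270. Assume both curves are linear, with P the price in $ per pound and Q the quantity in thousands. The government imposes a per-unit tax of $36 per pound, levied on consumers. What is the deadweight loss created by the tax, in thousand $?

Deadweight loss = $864 thousand.

Demand slope: (254 − 236)/(45 − 54) = -2, so Qd = 344 − 2P.
Supply slope: (270 − 282)/(52 − 55) = 4, so Qs = 4P + 62.
Before the tax: set 344 − 2P = 4P + 62 → P* = $47, Q* = 250.
With the tax collected from consumers, demand (in seller-price terms) shifts: Qd = 344 − 2(P + 36).
Solving gives Q = 202 with consumers paying $71 and sellers receiving $35 (the $36 wedge).
Quantity falls by |ΔQ| = |250 − 202| = 48.
DWL = ½ · t · |ΔQ| = ½ · 36 · 48 = $864.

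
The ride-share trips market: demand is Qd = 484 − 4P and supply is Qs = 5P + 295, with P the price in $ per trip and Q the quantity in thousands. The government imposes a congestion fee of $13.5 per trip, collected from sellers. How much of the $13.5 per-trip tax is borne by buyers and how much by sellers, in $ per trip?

Buyers bear $7.5 per trip; sellers bear $6 per trip.

Before the tax: set 484 − 4P = 5P + 295 → P* = $21, Q* = 400.
With the tax collected from sellers, supply shifts: Qs = 5(P − 13.5) + 295.
New equilibrium: buyers pay $28.5, sellers receive $15, Q = 370. (Wedge: Pb − Ps = 13.5.)
Burden on buyers: $7.5; on sellers: $6. (They sum to $13.5.)
The less price-elastic side of the market bears the larger share of a per-unit tax.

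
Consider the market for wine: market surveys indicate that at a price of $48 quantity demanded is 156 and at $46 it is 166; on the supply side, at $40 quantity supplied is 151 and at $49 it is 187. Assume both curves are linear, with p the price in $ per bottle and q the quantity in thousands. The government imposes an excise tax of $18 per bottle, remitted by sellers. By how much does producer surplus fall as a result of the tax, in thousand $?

Producer surplus falls by $1510 thousand.

Demand slope: (166 − 156)/(46 − 48) = -5, so qd = 396 − 5p.
Supply slope: (187 − 151)/(49 − 40) = 4, so qs = 4p − 9.
Without the tax, 396 − 5p = 4p − 9 gives 9p = 405, so p* = $45 and q* = 171.
With the tax collected from sellers, supply shifts: qs = 4(p − 18) − 9.
New equilibrium: consumers pay $53, sellers receive $35, q = 131. (Wedge: pb − ps = 18.)
ΔPS is the trapezoid between Q = 131 and Q = 171 of height $10: ½ · (171 + 131) · 10 = $1510.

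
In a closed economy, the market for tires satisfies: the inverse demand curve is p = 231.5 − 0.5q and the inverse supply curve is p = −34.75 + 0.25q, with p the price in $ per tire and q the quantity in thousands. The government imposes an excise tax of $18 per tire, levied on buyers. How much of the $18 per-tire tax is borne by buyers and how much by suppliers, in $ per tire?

Buyers bear $12 per tire; suppliers bear $6 per tire.

Rewrite in direct form: qd = 463 − 2p and qs = 4p + 139.
Without the tax, 463 − 2p = 4p + 139 gives 6p = 324, so p* = $54 and q* = 355.
With the tax collected from buyers, demand (in seller-price terms) shifts: qd = 463 − 2(p + 18).
New equilibrium: buyers pay $66, suppliers receive $48, q = 331. (Wedge: pb − ps = 18.)
Burden on buyers: $12; on suppliers: $6. (They sum to $18.)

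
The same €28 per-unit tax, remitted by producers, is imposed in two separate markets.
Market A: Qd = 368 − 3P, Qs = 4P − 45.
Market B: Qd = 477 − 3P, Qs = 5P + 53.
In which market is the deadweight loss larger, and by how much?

Market A: pre-tax P* = €59, Q* = 191; post-tax Q = 143; deadweight loss = €672.
Market B: pre-tax P* = €53, Q* = 318; post-tax Q = 265.5; deadweight loss = €735.
Difference: €672 vs €735 → market B is larger by €63.

Market B, by €63.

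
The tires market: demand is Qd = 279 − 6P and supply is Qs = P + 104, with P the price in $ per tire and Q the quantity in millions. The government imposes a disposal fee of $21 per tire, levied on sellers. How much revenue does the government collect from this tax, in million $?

Before the tax: set 279 − 6P = P + 104 → P* = $25, Q* = 129.
With the tax collected from sellers, supply shifts: Qs = (P − 21) + 104.
New equilibrium: buyers pay $28, sellers receive $7, Q = 111. (Wedge: Pb − Ps = 21.)
Revenue = t · Q = 21 · 111 = $2331.

Tax revenue = $2331 million.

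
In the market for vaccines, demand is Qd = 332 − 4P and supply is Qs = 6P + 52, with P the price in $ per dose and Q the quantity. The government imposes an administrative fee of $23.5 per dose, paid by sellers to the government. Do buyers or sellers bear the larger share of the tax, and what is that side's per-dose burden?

Buyers bear the larger share: $14.1 per dose.

Before the tax: set 332 − 4P = 6P + 52 → P* = $28, Q* = 220.
With the tax collected from sellers, supply shifts: Qs = 6(P − 23.5) + 52.
Solving gives Q = 163.6 with buyers paying $42.1 and sellers receiving $18.6 (the $23.5 wedge).
Per-dose burden: buyers $14.1, sellers $9.4.
Buyers take the larger share because demand is less price-elastic here (demand slope 4 vs supply slope 6).
The less price-elastic side of the market bears the larger share of a per-unit tax.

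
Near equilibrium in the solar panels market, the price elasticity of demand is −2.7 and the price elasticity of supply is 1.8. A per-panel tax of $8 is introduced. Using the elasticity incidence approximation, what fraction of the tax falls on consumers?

Consumers' share ≈ 0.4.

Incidence ratio: consumers' share ≈ εs / (εs + |εd|) = 1.8 / (1.8 + 2.7) = 0.4.
Supply is the less elastic side, so consumers bear the smaller share.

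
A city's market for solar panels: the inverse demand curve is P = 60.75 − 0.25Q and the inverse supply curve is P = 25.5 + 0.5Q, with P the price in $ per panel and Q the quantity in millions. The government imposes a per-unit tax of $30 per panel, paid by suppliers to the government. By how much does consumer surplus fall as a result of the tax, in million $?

Consumer surplus falls by $270 million.

Rewrite in direct form: Qd = 243 − 4P and Qs = 2P − 51.
Without the tax, 243 − 4P = 2P − 51 gives 6P = 294, so P* = $49 and Q* = 47.
With the tax collected from suppliers, supply shifts: Qs = 2(P − 30) − 51.
New equilibrium: buyers pay $59, suppliers receive $29, Q = 7. (Wedge: Pb − Ps = 30.)
ΔCS is the trapezoid between Q = 7 and Q = 47 of height $10: ½ · (47 + 7) · 10 = $270.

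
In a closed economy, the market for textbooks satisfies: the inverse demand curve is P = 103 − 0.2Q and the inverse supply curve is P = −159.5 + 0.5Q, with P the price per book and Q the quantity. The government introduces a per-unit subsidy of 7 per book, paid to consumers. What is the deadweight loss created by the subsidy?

Deadweight loss = 35.

Inverting to Q(P) form: Qd = 515 − 5P; Qs = 2P + 319.
Before the subsidy: set 515 − 5P = 2P + 319 → P* = 28, Q* = 375.
With a per-unit subsidy paid to consumers, each effectively pays P − 7, so demand becomes Qd = 515 − 5(P − 7).
Solving gives Q = 385 with consumers paying 26 and sellers receiving 33 (the 7 wedge).
Quantity rises by |ΔQ| = |375 − 385| = 10.
DWL = ½ · t · |ΔQ| = ½ · 7 · 10 = 35.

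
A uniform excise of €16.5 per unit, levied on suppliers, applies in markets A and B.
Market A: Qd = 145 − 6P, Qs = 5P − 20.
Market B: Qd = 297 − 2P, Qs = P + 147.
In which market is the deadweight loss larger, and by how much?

Market A, by €280.5.

Market A: pre-tax P* = €15, Q* = 55; post-tax Q = 10; deadweight loss = €371.25.
Market B: pre-tax P* = €50, Q* = 197; post-tax Q = 186; deadweight loss = €90.75.
Difference: €371.25 vs €90.75 → market A is larger by €280.5.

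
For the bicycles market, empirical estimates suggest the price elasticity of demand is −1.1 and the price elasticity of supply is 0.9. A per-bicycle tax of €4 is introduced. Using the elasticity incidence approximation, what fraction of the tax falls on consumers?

Incidence ratio: consumers' share ≈ εs / (εs + |εd|) = 0.9 / (0.9 + 1.1) = 0.45.
Supply is the less elastic side, so consumers bear the smaller share.

Consumers' share ≈ 0.45.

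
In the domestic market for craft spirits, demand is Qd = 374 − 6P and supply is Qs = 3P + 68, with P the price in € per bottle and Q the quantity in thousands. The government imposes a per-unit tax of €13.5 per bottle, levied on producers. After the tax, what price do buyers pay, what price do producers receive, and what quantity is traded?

Buyers pay €38.5; producers receive €25; quantity = 143.

Without the tax, 374 − 6P = 3P + 68 gives 9P = 306, so P* = €34 and Q* = 170.
With the tax collected from producers, supply shifts: Qs = 3(P − 13.5) + 68.
New equilibrium: buyers pay €38.5, producers receive €25, Q = 143. (Wedge: Pb − Ps = 13.5.)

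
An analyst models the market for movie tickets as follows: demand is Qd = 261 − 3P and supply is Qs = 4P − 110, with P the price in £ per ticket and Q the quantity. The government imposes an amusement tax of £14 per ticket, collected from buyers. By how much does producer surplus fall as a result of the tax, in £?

Producer surplus falls by £540.

Without the tax, 261 − 3P = 4P − 110 gives 7P = 371, so P* = £53 and Q* = 102.
With the tax collected from buyers, demand (in seller-price terms) shifts: Qd = 261 − 3(P + 14).
Solving gives Q = 78 with buyers paying £61 and sellers receiving £47 (the £14 wedge).
ΔPS is the trapezoid between Q = 78 and Q = 102 of height £6: ½ · (102 + 78) · 6 = £540.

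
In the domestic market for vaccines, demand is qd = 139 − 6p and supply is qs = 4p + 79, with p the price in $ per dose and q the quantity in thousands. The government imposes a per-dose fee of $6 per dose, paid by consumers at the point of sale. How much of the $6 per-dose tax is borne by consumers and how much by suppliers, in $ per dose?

Without the tax, 139 − 6p = 4p + 79 gives 10p = 60, so p* = $6 and q* = 103.
With the tax collected from consumers, demand (in seller-price terms) shifts: qd = 139 − 6(p + 6).
Solving gives q = 88.6 with consumers paying $8.4 and suppliers receiving $2.4 (the $6 wedge).
Burden on consumers: $2.4; on suppliers: $3.6. (They sum to $6.)
The less price-elastic side of the market bears the larger share of a per-unit tax.

Consumers bear $2.4 per dose; suppliers bear $3.6 per dose.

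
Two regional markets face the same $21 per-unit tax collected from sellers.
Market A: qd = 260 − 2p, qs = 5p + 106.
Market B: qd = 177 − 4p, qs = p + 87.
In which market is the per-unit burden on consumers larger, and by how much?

Market A, by $10.8.

Market A: pre-tax p* = $22, q* = 216; post-tax q = 186; per-unit burden on consumers = $15.
Market B: pre-tax p* = $18, q* = 105; post-tax q = 88.2; per-unit burden on consumers = $4.2.
Difference: $15 vs $4.2 → market A is larger by $10.8.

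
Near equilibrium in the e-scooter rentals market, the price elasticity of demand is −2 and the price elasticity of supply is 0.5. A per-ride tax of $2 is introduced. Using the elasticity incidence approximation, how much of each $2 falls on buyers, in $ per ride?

Incidence ratio: buyers' share ≈ εs / (εs + |εd|) = 0.5 / (0.5 + 2) = 0.2.
So buyers bear ≈ 0.2 × $2 = $0.4; sellers bear $1.6.

Buyers bear ≈ $0.4 per ride.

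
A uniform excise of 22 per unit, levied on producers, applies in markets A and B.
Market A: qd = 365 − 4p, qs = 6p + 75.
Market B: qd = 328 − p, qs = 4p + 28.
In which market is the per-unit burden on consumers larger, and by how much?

Market A: pre-tax p* = 29, q* = 249; post-tax q = 196.2; per-unit burden on consumers = 13.2.
Market B: pre-tax p* = 60, q* = 268; post-tax q = 250.4; per-unit burden on consumers = 17.6.
Difference: 13.2 vs 17.6 → market B is larger by 4.4.

Market B, by 4.4.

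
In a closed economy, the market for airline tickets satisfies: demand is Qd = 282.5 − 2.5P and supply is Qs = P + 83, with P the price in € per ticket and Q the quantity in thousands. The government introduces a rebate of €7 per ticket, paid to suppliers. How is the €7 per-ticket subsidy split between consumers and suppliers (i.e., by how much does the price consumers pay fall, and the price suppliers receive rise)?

Consumers gain €2 per ticket; suppliers gain €5 per ticket.

Without the subsidy, 282.5 − 2.5P = P + 83 gives 3.5P = 199.5, so P* = €57 and Q* = 140.
With a per-unit subsidy paid to suppliers, each receives P + 7 per unit sold, so supply becomes Qs = (P + 7) + 83.
New equilibrium: consumers pay €55, suppliers receive €62, Q = 145. (Wedge: Pb − Ps = −7.)
Gain to consumers: €2; to suppliers: €5. (They sum to €7.)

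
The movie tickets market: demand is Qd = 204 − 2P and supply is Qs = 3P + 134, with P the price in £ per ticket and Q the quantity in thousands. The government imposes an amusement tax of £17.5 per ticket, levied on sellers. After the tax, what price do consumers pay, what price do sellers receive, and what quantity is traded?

Without the tax, 204 − 2P = 3P + 134 gives 5P = 70, so P* = £14 and Q* = 176.
With the tax collected from sellers, supply shifts: Qs = 3(P − 17.5) + 134.
New equilibrium: consumers pay £24.5, sellers receive £7, Q = 155. (Wedge: Pb − Ps = 17.5.)
The less price-elastic side of the market bears the larger share of a per-unit tax.

Consumers pay £24.5; sellers receive £7; quantity = 155.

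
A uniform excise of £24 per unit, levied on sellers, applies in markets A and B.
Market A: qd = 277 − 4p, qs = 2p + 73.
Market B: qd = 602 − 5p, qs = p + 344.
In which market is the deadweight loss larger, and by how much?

Market A, by £144.

Market A: pre-tax p* = £34, q* = 141; post-tax q = 109; deadweight loss = £384.
Market B: pre-tax p* = £43, q* = 387; post-tax q = 367; deadweight loss = £240.
Difference: £384 vs £240 → market A is larger by £144.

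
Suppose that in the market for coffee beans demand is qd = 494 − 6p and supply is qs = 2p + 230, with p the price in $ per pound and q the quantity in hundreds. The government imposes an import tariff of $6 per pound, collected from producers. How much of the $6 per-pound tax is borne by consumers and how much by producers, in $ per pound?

Without the tax, 494 − 6p = 2p + 230 gives 8p = 264, so p* = $33 and q* = 296.
With the tax collected from producers, supply shifts: qs = 2(p − 6) + 230.
Solving gives q = 287 with consumers paying $34.5 and producers receiving $28.5 (the $6 wedge).
Burden on consumers: $1.5; on producers: $4.5. (They sum to $6.)

Consumers bear $1.5 per pound; producers bear $4.5 per pound.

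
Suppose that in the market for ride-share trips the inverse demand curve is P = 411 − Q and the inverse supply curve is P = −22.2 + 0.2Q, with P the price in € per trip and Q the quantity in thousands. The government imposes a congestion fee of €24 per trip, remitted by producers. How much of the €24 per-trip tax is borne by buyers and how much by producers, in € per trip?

Rewrite in direct form: Qd = 411 − P and Qs = 5P + 111.
Before the tax: set 411 − P = 5P + 111 → P* = €50, Q* = 361.
With the tax collected from producers, supply shifts: Qs = 5(P − 24) + 111.
Solving gives Q = 341 with buyers paying €70 and producers receiving €46 (the €24 wedge).
Burden on buyers: €20; on producers: €4. (They sum to €24.)

Buyers bear €20 per trip; producers bear €4 per trip.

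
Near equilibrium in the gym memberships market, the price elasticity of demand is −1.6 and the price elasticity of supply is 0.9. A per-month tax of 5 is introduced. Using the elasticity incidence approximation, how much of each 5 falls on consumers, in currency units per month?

Incidence ratio: consumers' share ≈ εs / (εs + |εd|) = 0.9 / (0.9 + 1.6) = 0.36.
So consumers bear ≈ 0.36 × 5 = 1.8; sellers bear 3.2.

Consumers bear ≈ 1.8 per month.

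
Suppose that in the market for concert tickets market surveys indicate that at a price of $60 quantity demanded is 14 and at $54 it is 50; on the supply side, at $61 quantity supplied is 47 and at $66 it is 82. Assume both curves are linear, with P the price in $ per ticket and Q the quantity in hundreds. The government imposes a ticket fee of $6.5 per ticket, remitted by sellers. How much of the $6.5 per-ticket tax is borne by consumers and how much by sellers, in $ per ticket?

Consumers bear $3.5 per ticket; sellers bear $3 per ticket.

Demand slope: (50 − 14)/(54 − 60) = -6, so Qd = 374 − 6P.
Supply slope: (82 − 47)/(66 − 61) = 7, so Qs = 7P − 380.
Without the tax, 374 − 6P = 7P − 380 gives 13P = 754, so P* = $58 and Q* = 26.
With the tax collected from sellers, supply shifts: Qs = 7(P − 6.5) − 380.
Solving gives Q = 5 with consumers paying $61.5 and sellers receiving $55 (the $6.5 wedge).
Burden on consumers: $3.5; on sellers: $3. (They sum to $6.5.)
The less price-elastic side of the market bears the larger share of a per-unit tax.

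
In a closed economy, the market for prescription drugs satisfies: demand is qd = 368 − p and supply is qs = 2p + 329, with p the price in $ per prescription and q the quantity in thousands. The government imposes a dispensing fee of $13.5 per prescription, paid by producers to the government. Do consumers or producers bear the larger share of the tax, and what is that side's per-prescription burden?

Consumers bear the larger share: $9 per prescription.

Before the tax: set 368 − p = 2p + 329 → p* = $13, q* = 355.
With the tax collected from producers, supply shifts: qs = 2(p − 13.5) + 329.
New equilibrium: consumers pay $22, producers receive $8.5, q = 346. (Wedge: pb − ps = 13.5.)
Per-prescription burden: consumers $9, producers $4.5.
Consumers take the larger share because demand is less price-elastic here (demand slope 1 vs supply slope 2).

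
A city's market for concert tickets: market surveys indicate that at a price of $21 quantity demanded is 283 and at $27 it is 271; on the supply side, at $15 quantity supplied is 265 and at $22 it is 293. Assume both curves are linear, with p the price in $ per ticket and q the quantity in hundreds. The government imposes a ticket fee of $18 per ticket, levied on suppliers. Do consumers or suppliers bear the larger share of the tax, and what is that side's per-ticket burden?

Consumers bear the larger share: $12 per ticket.

Demand slope: (271 − 283)/(27 − 21) = -2, so qd = 325 − 2p.
Supply slope: (293 − 265)/(22 − 15) = 4, so qs = 4p + 205.
Without the tax, 325 − 2p = 4p + 205 gives 6p = 120, so p* = $20 and q* = 285.
With the tax collected from suppliers, supply shifts: qs = 4(p − 18) + 205.
New equilibrium: consumers pay $32, suppliers receive $14, q = 261. (Wedge: pb − ps = 18.)
Per-ticket burden: consumers $12, suppliers $6.
Consumers take the larger share because demand is less price-elastic here (demand slope 2 vs supply slope 4).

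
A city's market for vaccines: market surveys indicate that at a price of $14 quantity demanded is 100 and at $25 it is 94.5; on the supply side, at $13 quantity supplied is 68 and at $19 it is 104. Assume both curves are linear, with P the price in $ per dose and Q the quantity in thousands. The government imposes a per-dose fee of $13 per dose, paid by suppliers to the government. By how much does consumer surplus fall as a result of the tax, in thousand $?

Consumer surplus falls by $1140 thousand.

Demand slope: (94.5 − 100)/(25 − 14) = -0.5, so Qd = 107 − 0.5P.
Supply slope: (104 − 68)/(19 − 13) = 6, so Qs = 6P − 10.
Before the tax: set 107 − 0.5P = 6P − 10 → P* = $18, Q* = 98.
With the tax collected from suppliers, supply shifts: Qs = 6(P − 13) − 10.
New equilibrium: consumers pay $30, suppliers receive $17, Q = 92. (Wedge: Pb − Ps = 13.)
ΔCS is the trapezoid between Q = 92 and Q = 98 of height $12: ½ · (98 + 92) · 12 = $1140.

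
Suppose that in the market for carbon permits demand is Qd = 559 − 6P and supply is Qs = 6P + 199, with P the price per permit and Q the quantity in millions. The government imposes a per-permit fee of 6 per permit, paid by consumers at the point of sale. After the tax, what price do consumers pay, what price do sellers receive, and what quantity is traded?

Without the tax, 559 − 6P = 6P + 199 gives 12P = 360, so P* = 30 and Q* = 379.
With the tax collected from consumers, demand (in seller-price terms) shifts: Qd = 559 − 6(P + 6).
New equilibrium: consumers pay 33, sellers receive 27, Q = 361. (Wedge: Pb − Ps = 6.)
The less price-elastic side of the market bears the larger share of a per-unit tax.

Consumers pay 33; sellers receive 27; quantity = 361.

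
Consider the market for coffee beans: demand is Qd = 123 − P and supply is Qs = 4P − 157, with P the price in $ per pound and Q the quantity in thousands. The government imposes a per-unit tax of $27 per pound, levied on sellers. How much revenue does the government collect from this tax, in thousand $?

Without the tax, 123 − P = 4P − 157 gives 5P = 280, so P* = $56 and Q* = 67.
With the tax collected from sellers, supply shifts: Qs = 4(P − 27) − 157.
Solving gives Q = 45.4 with consumers paying $77.6 and sellers receiving $50.6 (the $27 wedge).
Revenue = t · Q = 27 · 45.4 = $1225.8.

Tax revenue = $1225.8 thousand.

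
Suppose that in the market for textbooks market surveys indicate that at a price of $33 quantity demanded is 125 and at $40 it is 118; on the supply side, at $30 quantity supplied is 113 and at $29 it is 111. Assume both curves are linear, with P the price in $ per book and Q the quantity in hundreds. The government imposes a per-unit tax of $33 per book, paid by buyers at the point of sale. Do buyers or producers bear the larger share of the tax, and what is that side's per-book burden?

Buyers bear the larger share: $22 per book.

Demand slope: (118 − 125)/(40 − 33) = -1, so Qd = 158 − P.
Supply slope: (111 − 113)/(29 − 30) = 2, so Qs = 2P + 53.
Without the tax, 158 − P = 2P + 53 gives 3P = 105, so P* = $35 and Q* = 123.
With the tax collected from buyers, demand (in seller-price terms) shifts: Qd = 158 − (P + 33).
New equilibrium: buyers pay $57, producers receive $24, Q = 101. (Wedge: Pb − Ps = 33.)
Per-book burden: buyers $22, producers $11.
Buyers take the larger share because demand is less price-elastic here (demand slope 1 vs supply slope 2).
The less price-elastic side of the market bears the larger share of a per-unit tax.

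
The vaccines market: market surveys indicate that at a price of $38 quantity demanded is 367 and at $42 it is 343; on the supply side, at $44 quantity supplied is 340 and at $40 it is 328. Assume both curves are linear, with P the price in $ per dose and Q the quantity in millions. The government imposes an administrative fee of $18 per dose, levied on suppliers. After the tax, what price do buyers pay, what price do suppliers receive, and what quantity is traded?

Demand slope: (343 − 367)/(42 − 38) = -6, so Qd = 595 − 6P.
Supply slope: (328 − 340)/(40 − 44) = 3, so Qs = 3P + 208.
Without the tax, 595 − 6P = 3P + 208 gives 9P = 387, so P* = $43 and Q* = 337.
With the tax collected from suppliers, supply shifts: Qs = 3(P − 18) + 208.
Solving gives Q = 301 with buyers paying $49 and suppliers receiving $31 (the $18 wedge).

Buyers pay $49; suppliers receive $31; quantity = 301.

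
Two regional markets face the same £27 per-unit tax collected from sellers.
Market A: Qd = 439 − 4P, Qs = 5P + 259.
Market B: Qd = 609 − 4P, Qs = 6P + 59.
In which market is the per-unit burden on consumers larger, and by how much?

Market B, by £1.2.

Market A: pre-tax P* = £20, Q* = 359; post-tax Q = 299; per-unit burden on consumers = £15.
Market B: pre-tax P* = £55, Q* = 389; post-tax Q = 324.2; per-unit burden on consumers = £16.2.
Difference: £15 vs £16.2 → market B is larger by £1.2.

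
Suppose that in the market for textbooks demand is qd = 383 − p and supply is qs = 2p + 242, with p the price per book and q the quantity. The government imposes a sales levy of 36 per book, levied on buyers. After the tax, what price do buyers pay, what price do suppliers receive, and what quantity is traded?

Buyers pay 71; suppliers receive 35; quantity = 312.

Without the tax, 383 − p = 2p + 242 gives 3p = 141, so p* = 47 and q* = 336.
With the tax collected from buyers, demand (in seller-price terms) shifts: qd = 383 − (p + 36).
New equilibrium: buyers pay 71, suppliers receive 35, q = 312. (Wedge: pb − ps = 36.)
The less price-elastic side of the market bears the larger share of a per-unit tax.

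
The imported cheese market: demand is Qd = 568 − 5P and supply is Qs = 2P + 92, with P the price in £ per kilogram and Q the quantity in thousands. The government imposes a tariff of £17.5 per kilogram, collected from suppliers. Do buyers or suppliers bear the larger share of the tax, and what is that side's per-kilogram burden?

Suppliers bear the larger share: £12.5 per kilogram.

Without the tax, 568 − 5P = 2P + 92 gives 7P = 476, so P* = £68 and Q* = 228.
With the tax collected from suppliers, supply shifts: Qs = 2(P − 17.5) + 92.
Solving gives Q = 203 with buyers paying £73 and suppliers receiving £55.5 (the £17.5 wedge).
Per-kilogram burden: buyers £5, suppliers £12.5.
Suppliers take the larger share because supply is less price-elastic here (demand slope 5 vs supply slope 2).
The less price-elastic side of the market bears the larger share of a per-unit tax.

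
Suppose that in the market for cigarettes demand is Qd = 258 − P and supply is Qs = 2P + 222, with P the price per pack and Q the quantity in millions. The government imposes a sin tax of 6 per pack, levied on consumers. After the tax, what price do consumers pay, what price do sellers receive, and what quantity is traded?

Without the tax, 258 − P = 2P + 222 gives 3P = 36, so P* = 12 and Q* = 246.
With the tax collected from consumers, demand (in seller-price terms) shifts: Qd = 258 − (P + 6).
New equilibrium: consumers pay 16, sellers receive 10, Q = 242. (Wedge: Pb − Ps = 6.)
The less price-elastic side of the market bears the larger share of a per-unit tax.

Consumers pay 16; sellers receive 10; quantity = 242.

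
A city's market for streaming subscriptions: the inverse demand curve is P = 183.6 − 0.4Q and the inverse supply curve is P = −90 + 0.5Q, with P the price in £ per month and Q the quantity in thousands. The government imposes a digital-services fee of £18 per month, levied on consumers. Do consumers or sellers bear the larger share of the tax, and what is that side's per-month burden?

Rewrite in direct form: Qd = 459 − 2.5P and Qs = 2P + 180.
Without the tax, 459 − 2.5P = 2P + 180 gives 4.5P = 279, so P* = £62 and Q* = 304.
With the tax collected from consumers, demand (in seller-price terms) shifts: Qd = 459 − 2.5(P + 18).
Solving gives Q = 284 with consumers paying £70 and sellers receiving £52 (the £18 wedge).
Per-month burden: consumers £8, sellers £10.
Sellers take the larger share because supply is less price-elastic here (demand slope 2.5 vs supply slope 2).

Sellers bear the larger share: £10 per month.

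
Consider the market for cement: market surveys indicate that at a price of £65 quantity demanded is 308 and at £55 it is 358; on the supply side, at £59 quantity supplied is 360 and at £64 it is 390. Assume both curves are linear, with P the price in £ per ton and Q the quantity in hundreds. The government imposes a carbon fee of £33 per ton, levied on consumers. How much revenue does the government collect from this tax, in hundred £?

Tax revenue = £8514 hundred.

Demand slope: (358 − 308)/(55 − 65) = -5, so Qd = 633 − 5P.
Supply slope: (390 − 360)/(64 − 59) = 6, so Qs = 6P + 6.
Before the tax: set 633 − 5P = 6P + 6 → P* = £57, Q* = 348.
With the tax collected from consumers, demand (in seller-price terms) shifts: Qd = 633 − 5(P + 33).
Solving gives Q = 258 with consumers paying £75 and suppliers receiving £42 (the £33 wedge).
Revenue = t · Q = 33 · 258 = £8514.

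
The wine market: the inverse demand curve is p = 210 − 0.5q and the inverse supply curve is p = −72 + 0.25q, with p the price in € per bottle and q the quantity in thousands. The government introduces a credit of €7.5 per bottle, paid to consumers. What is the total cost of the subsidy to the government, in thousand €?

Rewrite in direct form: qd = 420 − 2p and qs = 4p + 288.
Before the subsidy: set 420 − 2p = 4p + 288 → p* = €22, q* = 376.
With a per-unit subsidy paid to consumers, each effectively pays p − 7.5, so demand becomes qd = 420 − 2(p − 7.5).
New equilibrium: consumers pay €17, suppliers receive €24.5, q = 386. (Wedge: pb − ps = −7.5.)
Outlay = t · Q = 7.5 · 386 = €2895.

Government outlay = €2895 thousand.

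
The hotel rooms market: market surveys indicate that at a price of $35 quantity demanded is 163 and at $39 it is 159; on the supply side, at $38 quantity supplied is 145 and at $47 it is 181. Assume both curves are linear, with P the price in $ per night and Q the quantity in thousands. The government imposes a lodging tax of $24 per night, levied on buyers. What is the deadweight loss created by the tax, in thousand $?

Demand slope: (159 − 163)/(39 − 35) = -1, so Qd = 198 − P.
Supply slope: (181 − 145)/(47 − 38) = 4, so Qs = 4P − 7.
Without the tax, 198 − P = 4P − 7 gives 5P = 205, so P* = $41 and Q* = 157.
With the tax collected from buyers, demand (in seller-price terms) shifts: Qd = 198 − (P + 24).
New equilibrium: buyers pay $60.2, suppliers receive $36.2, Q = 137.8. (Wedge: Pb − Ps = 24.)
Quantity falls by |ΔQ| = |157 − 137.8| = 19.2.
DWL = ½ · t · |ΔQ| = ½ · 24 · 19.2 = $230.4.

Deadweight loss = $230.4 thousand.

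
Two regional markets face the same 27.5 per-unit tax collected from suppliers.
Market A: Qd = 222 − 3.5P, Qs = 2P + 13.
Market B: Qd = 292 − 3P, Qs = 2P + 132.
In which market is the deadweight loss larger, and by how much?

Market A: pre-tax P* = 38, Q* = 89; post-tax Q = 54; deadweight loss = 481.25.
Market B: pre-tax P* = 32, Q* = 196; post-tax Q = 163; deadweight loss = 453.75.
Difference: 481.25 vs 453.75 → market A is larger by 27.5.

Market A, by 27.5.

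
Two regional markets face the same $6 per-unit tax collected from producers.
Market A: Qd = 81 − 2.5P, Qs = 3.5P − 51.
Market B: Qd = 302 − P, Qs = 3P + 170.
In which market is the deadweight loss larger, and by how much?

Market A, by $12.75.

Market A: pre-tax P* = $22, Q* = 26; post-tax Q = 17.25; deadweight loss = $26.25.
Market B: pre-tax P* = $33, Q* = 269; post-tax Q = 264.5; deadweight loss = $13.5.
Difference: $26.25 vs $13.5 → market A is larger by $12.75.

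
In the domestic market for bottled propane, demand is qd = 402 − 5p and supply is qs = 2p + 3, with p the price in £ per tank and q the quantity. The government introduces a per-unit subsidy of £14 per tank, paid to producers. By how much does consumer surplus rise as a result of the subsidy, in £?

Before the subsidy: set 402 − 5p = 2p + 3 → p* = £57, q* = 117.
With a per-unit subsidy paid to producers, each receives p + 14 per unit sold, so supply becomes qs = 2(p + 14) + 3.
Solving gives q = 137 with buyers paying £53 and producers receiving £67 (the £14 wedge).
ΔCS is the trapezoid between Q = 137 and Q = 117 of height £4: ½ · (117 + 137) · 4 = £508.

Consumer surplus rises by £508.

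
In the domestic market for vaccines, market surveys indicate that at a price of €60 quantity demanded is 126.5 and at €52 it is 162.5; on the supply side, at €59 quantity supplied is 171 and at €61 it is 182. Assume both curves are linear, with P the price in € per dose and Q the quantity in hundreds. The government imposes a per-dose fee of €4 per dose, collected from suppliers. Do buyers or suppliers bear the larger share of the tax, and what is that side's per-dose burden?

Demand slope: (162.5 − 126.5)/(52 − 60) = -4.5, so Qd = 396.5 − 4.5P.
Supply slope: (182 − 171)/(61 − 59) = 5.5, so Qs = 5.5P − 153.5.
Before the tax: set 396.5 − 4.5P = 5.5P − 153.5 → P* = €55, Q* = 149.
With the tax collected from suppliers, supply shifts: Qs = 5.5(P − 4) − 153.5.
New equilibrium: buyers pay €57.2, suppliers receive €53.2, Q = 139.1. (Wedge: Pb − Ps = 4.)
Per-dose burden: buyers €2.2, suppliers €1.8.
Buyers take the larger share because demand is less price-elastic here (demand slope 4.5 vs supply slope 5.5).

Buyers bear the larger share: €2.2 per dose.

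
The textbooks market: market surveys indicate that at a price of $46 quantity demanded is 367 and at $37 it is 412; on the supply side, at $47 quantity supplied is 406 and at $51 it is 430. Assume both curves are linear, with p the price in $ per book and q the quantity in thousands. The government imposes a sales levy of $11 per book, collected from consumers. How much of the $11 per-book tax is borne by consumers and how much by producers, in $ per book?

Consumers bear $6 per book; producers bear $5 per book.

Demand slope: (412 − 367)/(37 − 46) = -5, so qd = 597 − 5p.
Supply slope: (430 − 406)/(51 − 47) = 6, so qs = 6p + 124.
Before the tax: set 597 − 5p = 6p + 124 → p* = $43, q* = 382.
With the tax collected from consumers, demand (in seller-price terms) shifts: qd = 597 − 5(p + 11).
Solving gives q = 352 with consumers paying $49 and producers receiving $38 (the $11 wedge).
Burden on consumers: $6; on producers: $5. (They sum to $11.)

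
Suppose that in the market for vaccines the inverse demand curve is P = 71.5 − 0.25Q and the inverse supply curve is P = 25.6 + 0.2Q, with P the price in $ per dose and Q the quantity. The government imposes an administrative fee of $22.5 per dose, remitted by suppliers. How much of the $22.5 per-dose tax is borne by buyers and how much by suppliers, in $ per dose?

Buyers bear $12.5 per dose; suppliers bear $10 per dose.

Rewrite in direct form: Qd = 286 − 4P and Qs = 5P − 128.
Without the tax, 286 − 4P = 5P − 128 gives 9P = 414, so P* = $46 and Q* = 102.
With the tax collected from suppliers, supply shifts: Qs = 5(P − 22.5) − 128.
Solving gives Q = 52 with buyers paying $58.5 and suppliers receiving $36 (the $22.5 wedge).
Burden on buyers: $12.5; on suppliers: $10. (They sum to $22.5.)
The less price-elastic side of the market bears the larger share of a per-unit tax.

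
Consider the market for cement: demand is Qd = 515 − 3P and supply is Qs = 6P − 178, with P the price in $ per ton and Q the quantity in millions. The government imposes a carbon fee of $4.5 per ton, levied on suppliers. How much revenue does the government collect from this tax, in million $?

Tax revenue = $1237.5 million.

Without the tax, 515 − 3P = 6P − 178 gives 9P = 693, so P* = $77 and Q* = 284.
With the tax collected from suppliers, supply shifts: Qs = 6(P − 4.5) − 178.
Solving gives Q = 275 with buyers paying $80 and suppliers receiving $75.5 (the $4.5 wedge).
Revenue = t · Q = 4.5 · 275 = $1237.5.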